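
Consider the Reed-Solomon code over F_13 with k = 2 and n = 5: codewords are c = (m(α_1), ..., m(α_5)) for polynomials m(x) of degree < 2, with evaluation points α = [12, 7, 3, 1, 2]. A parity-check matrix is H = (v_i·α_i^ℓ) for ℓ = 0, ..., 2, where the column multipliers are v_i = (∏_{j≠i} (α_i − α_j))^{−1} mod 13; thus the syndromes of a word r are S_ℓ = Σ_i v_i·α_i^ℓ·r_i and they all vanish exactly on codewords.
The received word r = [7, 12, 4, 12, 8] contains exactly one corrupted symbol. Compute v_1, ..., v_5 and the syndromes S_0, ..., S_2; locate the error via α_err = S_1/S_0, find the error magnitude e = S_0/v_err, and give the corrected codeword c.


S = (1, 7, 10), error at position 2, error magnitude e = 11, c = [7, 1, 4, 12, 8].

Step 1: column multipliers v_i = (∏_{j≠i}(α_i − α_j))^{−1} mod 13.
  i = 1 (α = 12): (12−7)(12−3)(12−1)(12−2) = 5·9·11·10 = 4950 ≡ 10, so v_1 = 10^{−1} = 4 (mod 13).
  i = 2 (α = 7): (7−12)(7−3)(7−1)(7−2) = (−5)·4·6·5 = −600 ≡ 11, so v_2 = 11^{−1} = 6 (mod 13).
  i = 3 (α = 3): (3−12)(3−7)(3−1)(3−2) = (−9)·(−4)·2·1 = 72 ≡ 7, so v_3 = 7^{−1} = 2 (mod 13).
  i = 4 (α = 1): (1−12)(1−7)(1−3)(1−2) = (−11)·(−6)·(−2)·(−1) = 132 ≡ 2, so v_4 = 2^{−1} = 7 (mod 13).
  i = 5 (α = 2): (2−12)(2−7)(2−3)(2−1) = (−10)·(−5)·(−1)·1 = −50 ≡ 2, so v_5 = 2^{−1} = 7 (mod 13).
  v = [4, 6, 2, 7, 7].
Step 2: syndromes of r = [7, 12, 4, 12, 8] (all sums mod 13).
  S_0 = Σ v_i r_i = 4·7 + 6·12 + 2·4 + 7·12 + 7·8 = 248 ≡ 1.
  S_1 = Σ v_i α_i r_i = 4·12·7 + 6·7·12 + 2·3·4 + 7·1·12 + 7·2·8 = 1060 ≡ 7.
  α_i^2 mod 13 = [1, 10, 9, 1, 4].
  S_2 = Σ v_i α_i^2 r_i = 4·1·7 + 6·10·12 + 2·9·4 + 7·1·12 + 7·4·8 = 1128 ≡ 10.
  S = (1, 7, 10) ≠ 0, so r is not a codeword (an error is present).
Step 3: locate the error. For a single error e at position i, S_ℓ = v_i·e·α_i^ℓ, so α_err = S_1/S_0.
  S_0^{−1} = 1^{−1} = 1 (mod 13), so α_err = 7·1 = 7 ≡ 7 = α_2. Error position i = 2.
  Consistency check: S_2/S_1 = 10·2 = 20 ≡ 7 = α_err ✓ (single-error assumption holds).
Step 4: error magnitude e = S_0/v_2 = S_0·∏_{j≠2}(α_2 − α_j) = 1·11 = 11 ≡ 11 (mod 13).
Step 5: correct position 2: c_2 = r_2 − e = 12 − 11 ≡ 1 (mod 13). Hence c = [7, 1, 4, 12, 8].
  Check: interpolating c through the α_i gives m(x) = 3 + 9·x (degree < 2) with m(α_i) = c_i for every i, so c is indeed a codeword.


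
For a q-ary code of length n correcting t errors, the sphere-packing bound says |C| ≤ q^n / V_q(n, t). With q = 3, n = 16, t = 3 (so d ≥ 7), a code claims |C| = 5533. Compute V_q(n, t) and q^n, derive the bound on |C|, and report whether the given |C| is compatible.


V_q(n, t) = 4993, q^n = 43046721, Hamming bound = 8621, |C| = 5533 ≤ bound (satisfied).

Step 1: Compute V_q(n, t) = Σ_{j=0}^3 C(n, j) (q−1)^j.
  j = 0: C(16,0)·(2)^0 = 1·1 = 1.
  j = 1: C(16,1)·(2)^1 = 16·2 = 32.
  j = 2: C(16,2)·(2)^2 = 120·4 = 480.
  j = 3: C(16,3)·(2)^3 = 560·8 = 4480.
  V_q(n, t) = 1 + 32 + 480 + 4480 = 4993.
Step 2: q^n = 3^16 = 43046721.
Step 3: Hamming bound ⌊q^n / V_q(n,t)⌋ = ⌊43046721/4993⌋ = 8621.
Step 4: Compare |C| = 5533 to 8621: satisfied.
The claimed |C| lies below the Hamming bound.


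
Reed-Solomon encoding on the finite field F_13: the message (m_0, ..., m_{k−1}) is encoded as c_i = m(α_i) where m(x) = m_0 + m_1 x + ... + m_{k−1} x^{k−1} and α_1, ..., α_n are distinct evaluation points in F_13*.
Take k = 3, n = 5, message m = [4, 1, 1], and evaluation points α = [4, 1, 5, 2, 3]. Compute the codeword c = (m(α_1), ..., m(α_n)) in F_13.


c = [11, 6, 8, 10, 3]

Message polynomial: m(x) = 4 + 1·x + 1·x^2 (mod 13).
For each evaluation point α_i, compute m(α_i) mod 13:
  α_1 = 4: Horner steps 1 → 5 → 11, so m(4) = 11.
  α_2 = 1: Horner steps 1 → 2 → 6, so m(1) = 6.
  α_3 = 5: Horner steps 1 → 6 → 8, so m(5) = 8.
  α_4 = 2: Horner steps 1 → 3 → 10, so m(2) = 10.
  α_5 = 3: Horner steps 1 → 4 → 3, so m(3) = 3.
Codeword c = [11, 6, 8, 10, 3] ∈ F_13^5.


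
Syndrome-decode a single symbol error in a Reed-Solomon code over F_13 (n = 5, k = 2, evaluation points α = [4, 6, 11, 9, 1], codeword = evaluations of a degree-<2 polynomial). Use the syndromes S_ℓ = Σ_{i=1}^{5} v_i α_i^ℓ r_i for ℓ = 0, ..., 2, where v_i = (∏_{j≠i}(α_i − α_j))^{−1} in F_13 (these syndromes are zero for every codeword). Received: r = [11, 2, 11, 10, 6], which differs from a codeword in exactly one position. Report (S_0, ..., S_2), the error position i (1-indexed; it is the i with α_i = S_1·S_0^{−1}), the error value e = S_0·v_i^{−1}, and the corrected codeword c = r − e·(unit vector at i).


S = (8, 6, 11), error at position 1, error magnitude e = 10, c = [1, 2, 11, 10, 6].

Step 1: column multipliers v_i = (∏_{j≠i}(α_i − α_j))^{−1} mod 13.
  i = 1 (α = 4): (4−6)(4−11)(4−9)(4−1) = (−2)·(−7)·(−5)·3 = −210 ≡ 11, so v_1 = 11^{−1} = 6 (mod 13).
  i = 2 (α = 6): (6−4)(6−11)(6−9)(6−1) = 2·(−5)·(−3)·5 = 150 ≡ 7, so v_2 = 7^{−1} = 2 (mod 13).
  i = 3 (α = 11): (11−4)(11−6)(11−9)(11−1) = 7·5·2·10 = 700 ≡ 11, so v_3 = 11^{−1} = 6 (mod 13).
  i = 4 (α = 9): (9−4)(9−6)(9−11)(9−1) = 5·3·(−2)·8 = −240 ≡ 7, so v_4 = 7^{−1} = 2 (mod 13).
  i = 5 (α = 1): (1−4)(1−6)(1−11)(1−9) = (−3)·(−5)·(−10)·(−8) = 1200 ≡ 4, so v_5 = 4^{−1} = 10 (mod 13).
  v = [6, 2, 6, 2, 10].
Step 2: syndromes of r = [11, 2, 11, 10, 6] (all sums mod 13).
  S_0 = Σ v_i r_i = 6·11 + 2·2 + 6·11 + 2·10 + 10·6 = 216 ≡ 8.
  S_1 = Σ v_i α_i r_i = 6·4·11 + 2·6·2 + 6·11·11 + 2·9·10 + 10·1·6 = 1254 ≡ 6.
  α_i^2 mod 13 = [3, 10, 4, 3, 1].
  S_2 = Σ v_i α_i^2 r_i = 6·3·11 + 2·10·2 + 6·4·11 + 2·3·10 + 10·1·6 = 622 ≡ 11.
  S = (8, 6, 11) ≠ 0, so r is not a codeword (an error is present).
Step 3: locate the error. For a single error e at position i, S_ℓ = v_i·e·α_i^ℓ, so α_err = S_1/S_0.
  S_0^{−1} = 8^{−1} = 5 (mod 13), so α_err = 6·5 = 30 ≡ 4 = α_1. Error position i = 1.
  Consistency check: S_2/S_1 = 11·11 = 121 ≡ 4 = α_err ✓ (single-error assumption holds).
Step 4: error magnitude e = S_0/v_1 = S_0·∏_{j≠1}(α_1 − α_j) = 8·11 = 88 ≡ 10 (mod 13).
Step 5: correct position 1: c_1 = r_1 − e = 11 − 10 ≡ 1 (mod 13). Hence c = [1, 2, 11, 10, 6].
  Check: interpolating c through the α_i gives m(x) = 12 + 7·x (degree < 2) with m(α_i) = c_i for every i, so c is indeed a codeword.


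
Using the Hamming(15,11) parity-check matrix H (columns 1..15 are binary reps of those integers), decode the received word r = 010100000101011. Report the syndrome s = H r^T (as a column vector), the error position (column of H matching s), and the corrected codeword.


s = (0, 0, 0, 1)^T, error position = 1, corrected codeword c = 110100000101011

Compute s = H r^T mod 2 one row at a time:
  s_1 = 0 + 0 + 1 + 0 + 1 + 0 + 1 + 1 = 4 ≡ 0 (mod 2).
  s_2 = 1 + 0 + 0 + 0 + 1 + 0 + 1 + 1 = 4 ≡ 0 (mod 2).
  s_3 = 1 + 0 + 0 + 0 + 1 + 0 + 1 + 1 = 4 ≡ 0 (mod 2).
  s_4 = 0 + 0 + 0 + 0 + 0 + 0 + 0 + 1 = 1 ≡ 1 (mod 2).
s = (0, 0, 0, 1)^T — this equals column 1 of H (binary 0001), so error is at position 1.
Correct: flip bit 1 of r = 010100000101011 to get c = 110100000101011.


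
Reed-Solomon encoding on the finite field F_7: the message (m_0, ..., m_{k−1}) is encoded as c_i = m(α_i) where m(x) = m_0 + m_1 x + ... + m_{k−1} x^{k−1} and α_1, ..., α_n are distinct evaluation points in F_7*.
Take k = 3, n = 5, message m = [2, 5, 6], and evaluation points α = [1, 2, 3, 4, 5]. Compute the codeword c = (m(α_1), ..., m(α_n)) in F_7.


c = [6, 1, 1, 6, 2]

Message polynomial: m(x) = 2 + 5·x + 6·x^2 (mod 7).
For each evaluation point α_i, compute m(α_i) mod 7:
  α_1 = 1: Horner steps 6 → 4 → 6, so m(1) = 6.
  α_2 = 2: Horner steps 6 → 3 → 1, so m(2) = 1.
  α_3 = 3: Horner steps 6 → 2 → 1, so m(3) = 1.
  α_4 = 4: Horner steps 6 → 1 → 6, so m(4) = 6.
  α_5 = 5: Horner steps 6 → 0 → 2, so m(5) = 2.
Codeword c = [6, 1, 1, 6, 2] ∈ F_7^5.


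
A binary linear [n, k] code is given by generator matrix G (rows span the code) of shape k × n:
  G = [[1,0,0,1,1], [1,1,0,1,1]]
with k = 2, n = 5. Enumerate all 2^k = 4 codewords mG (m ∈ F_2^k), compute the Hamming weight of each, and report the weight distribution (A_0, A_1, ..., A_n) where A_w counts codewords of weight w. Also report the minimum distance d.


Weight distribution: A_0 = 1, A_1 = 1, A_3 = 1, A_4 = 1. Minimum distance d = 1.

Enumerate all 2^2 = 4 messages m ∈ F_2^2.
For each, compute codeword c = mG in F_2^5, then tally its weight.
  m = 00 → c = 00000, weight = 0.
  m = 10 → c = 10011, weight = 3.
  m = 01 → c = 11011, weight = 4.
  m = 11 → c = 01000, weight = 1.
Tally weights:
  weight 0: 1 codewords.
  weight 1: 1 codewords.
  weight 3: 1 codewords.
  weight 4: 1 codewords.
Minimum distance d = smallest w > 0 with A_w > 0 = 1.
Sanity: Σ A_w = 4 = 2^2 = 4 ✓.


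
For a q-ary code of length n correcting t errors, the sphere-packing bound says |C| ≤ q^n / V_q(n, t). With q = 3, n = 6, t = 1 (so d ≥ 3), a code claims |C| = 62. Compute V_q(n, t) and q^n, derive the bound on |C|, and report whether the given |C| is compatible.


V_q(n, t) = 13, q^n = 729, Hamming bound = 56, |C| = 62 > bound (violated).

Step 1: Compute V_q(n, t) = Σ_{j=0}^1 C(n, j) (q−1)^j.
  j = 0: C(6,0)·(2)^0 = 1·1 = 1.
  j = 1: C(6,1)·(2)^1 = 6·2 = 12.
  V_q(n, t) = 1 + 12 = 13.
Step 2: q^n = 3^6 = 729.
Step 3: Hamming bound ⌊q^n / V_q(n,t)⌋ = ⌊729/13⌋ = 56.
Step 4: Compare |C| = 62 to 56: violated.
The claimed |C| lies above the Hamming bound, so no 3-ary code of length 6 with d ≥ 3 can have 62 codewords.


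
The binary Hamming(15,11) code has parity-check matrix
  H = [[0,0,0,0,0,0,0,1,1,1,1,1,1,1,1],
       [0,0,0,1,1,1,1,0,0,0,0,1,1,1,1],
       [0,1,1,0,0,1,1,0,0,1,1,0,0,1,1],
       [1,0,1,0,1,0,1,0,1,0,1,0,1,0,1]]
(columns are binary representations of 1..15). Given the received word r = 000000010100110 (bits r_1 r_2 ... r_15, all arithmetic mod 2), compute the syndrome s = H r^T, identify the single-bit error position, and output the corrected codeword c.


s = (0, 0, 0, 1)^T, error position = 1, corrected codeword c = 100000010100110

Compute s = H r^T mod 2 one row at a time:
  s_1 = 1 + 0 + 1 + 0 + 0 + 1 + 1 + 0 = 4 ≡ 0 (mod 2).
  s_2 = 0 + 0 + 0 + 0 + 0 + 1 + 1 + 0 = 2 ≡ 0 (mod 2).
  s_3 = 0 + 0 + 0 + 0 + 1 + 0 + 1 + 0 = 2 ≡ 0 (mod 2).
  s_4 = 0 + 0 + 0 + 0 + 0 + 0 + 1 + 0 = 1 ≡ 1 (mod 2).
s = (0, 0, 0, 1)^T — this equals column 1 of H (binary 0001), so error is at position 1.
Correct: flip bit 1 of r = 000000010100110 to get c = 100000010100110.


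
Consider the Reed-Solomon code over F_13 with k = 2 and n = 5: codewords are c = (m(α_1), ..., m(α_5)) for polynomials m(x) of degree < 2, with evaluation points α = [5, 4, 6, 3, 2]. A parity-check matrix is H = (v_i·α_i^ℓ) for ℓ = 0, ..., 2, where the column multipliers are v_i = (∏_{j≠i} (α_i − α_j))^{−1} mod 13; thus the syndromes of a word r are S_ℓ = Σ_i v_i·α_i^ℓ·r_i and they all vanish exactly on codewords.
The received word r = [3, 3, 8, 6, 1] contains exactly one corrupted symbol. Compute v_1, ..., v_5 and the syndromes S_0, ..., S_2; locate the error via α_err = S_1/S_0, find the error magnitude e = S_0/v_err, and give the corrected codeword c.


S = (11, 5, 7), error at position 2, error magnitude e = 5, c = [3, 11, 8, 6, 1].

Step 1: column multipliers v_i = (∏_{j≠i}(α_i − α_j))^{−1} mod 13.
  i = 1 (α = 5): (5−4)(5−6)(5−3)(5−2) = 1·(−1)·2·3 = −6 ≡ 7, so v_1 = 7^{−1} = 2 (mod 13).
  i = 2 (α = 4): (4−5)(4−6)(4−3)(4−2) = (−1)·(−2)·1·2 = 4 ≡ 4, so v_2 = 4^{−1} = 10 (mod 13).
  i = 3 (α = 6): (6−5)(6−4)(6−3)(6−2) = 1·2·3·4 = 24 ≡ 11, so v_3 = 11^{−1} = 6 (mod 13).
  i = 4 (α = 3): (3−5)(3−4)(3−6)(3−2) = (−2)·(−1)·(−3)·1 = −6 ≡ 7, so v_4 = 7^{−1} = 2 (mod 13).
  i = 5 (α = 2): (2−5)(2−4)(2−6)(2−3) = (−3)·(−2)·(−4)·(−1) = 24 ≡ 11, so v_5 = 11^{−1} = 6 (mod 13).
  v = [2, 10, 6, 2, 6].
Step 2: syndromes of r = [3, 3, 8, 6, 1] (all sums mod 13).
  S_0 = Σ v_i r_i = 2·3 + 10·3 + 6·8 + 2·6 + 6·1 = 102 ≡ 11.
  S_1 = Σ v_i α_i r_i = 2·5·3 + 10·4·3 + 6·6·8 + 2·3·6 + 6·2·1 = 486 ≡ 5.
  α_i^2 mod 13 = [12, 3, 10, 9, 4].
  S_2 = Σ v_i α_i^2 r_i = 2·12·3 + 10·3·3 + 6·10·8 + 2·9·6 + 6·4·1 = 774 ≡ 7.
  S = (11, 5, 7) ≠ 0, so r is not a codeword (an error is present).
Step 3: locate the error. For a single error e at position i, S_ℓ = v_i·e·α_i^ℓ, so α_err = S_1/S_0.
  S_0^{−1} = 11^{−1} = 6 (mod 13), so α_err = 5·6 = 30 ≡ 4 = α_2. Error position i = 2.
  Consistency check: S_2/S_1 = 7·8 = 56 ≡ 4 = α_err ✓ (single-error assumption holds).
Step 4: error magnitude e = S_0/v_2 = S_0·∏_{j≠2}(α_2 − α_j) = 11·4 = 44 ≡ 5 (mod 13).
Step 5: correct position 2: c_2 = r_2 − e = 3 − 5 ≡ 11 (mod 13). Hence c = [3, 11, 8, 6, 1].
  Check: interpolating c through the α_i gives m(x) = 4 + 5·x (degree < 2) with m(α_i) = c_i for every i, so c is indeed a codeword.


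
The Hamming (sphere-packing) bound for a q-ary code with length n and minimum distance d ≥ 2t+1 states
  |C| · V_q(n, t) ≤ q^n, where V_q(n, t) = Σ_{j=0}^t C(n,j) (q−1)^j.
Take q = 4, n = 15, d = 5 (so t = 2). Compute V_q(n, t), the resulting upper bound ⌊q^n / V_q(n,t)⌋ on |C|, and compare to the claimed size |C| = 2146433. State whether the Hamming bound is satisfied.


V_q(n, t) = 991, q^n = 1073741824, Hamming bound = 1083493, |C| = 2146433 > bound (violated).

Step 1: Compute V_q(n, t) = Σ_{j=0}^2 C(n, j) (q−1)^j.
  j = 0: C(15,0)·(3)^0 = 1·1 = 1.
  j = 1: C(15,1)·(3)^1 = 15·3 = 45.
  j = 2: C(15,2)·(3)^2 = 105·9 = 945.
  V_q(n, t) = 1 + 45 + 945 = 991.
Step 2: q^n = 4^15 = 1073741824.
Step 3: Hamming bound ⌊q^n / V_q(n,t)⌋ = ⌊1073741824/991⌋ = 1083493.
Step 4: Compare |C| = 2146433 to 1083493: violated.
The claimed |C| lies above the Hamming bound, so no 4-ary code of length 15 with d ≥ 5 can have 2146433 codewords.


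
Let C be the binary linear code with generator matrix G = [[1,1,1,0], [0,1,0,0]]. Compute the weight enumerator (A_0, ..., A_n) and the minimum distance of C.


Weight distribution: A_0 = 1, A_1 = 1, A_2 = 1, A_3 = 1. Minimum distance d = 1.

Enumerate all 2^2 = 4 messages m ∈ F_2^2.
For each, compute codeword c = mG in F_2^4, then tally its weight.
  m = 00 → c = 0000, weight = 0.
  m = 10 → c = 1110, weight = 3.
  m = 01 → c = 0100, weight = 1.
  m = 11 → c = 1010, weight = 2.
Tally weights:
  weight 0: 1 codewords.
  weight 1: 1 codewords.
  weight 2: 1 codewords.
  weight 3: 1 codewords.
Minimum distance d = smallest w > 0 with A_w > 0 = 1.
Sanity: Σ A_w = 4 = 2^2 = 4 ✓.


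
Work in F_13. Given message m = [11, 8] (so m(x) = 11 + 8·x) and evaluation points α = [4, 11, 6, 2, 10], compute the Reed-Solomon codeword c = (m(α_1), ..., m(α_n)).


c = [4, 8, 7, 1, 0]

Message polynomial: m(x) = 11 + 8·x (mod 13).
For each evaluation point α_i, compute m(α_i) mod 13:
  α_1 = 4: Horner steps 8 → 4, so m(4) = 4.
  α_2 = 11: Horner steps 8 → 8, so m(11) = 8.
  α_3 = 6: Horner steps 8 → 7, so m(6) = 7.
  α_4 = 2: Horner steps 8 → 1, so m(2) = 1.
  α_5 = 10: Horner steps 8 → 0, so m(10) = 0.
Codeword c = [4, 8, 7, 1, 0] ∈ F_13^5.


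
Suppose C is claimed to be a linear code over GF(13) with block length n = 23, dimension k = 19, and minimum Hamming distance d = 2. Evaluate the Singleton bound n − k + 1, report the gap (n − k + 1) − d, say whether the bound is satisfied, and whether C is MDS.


Singleton RHS = n − k + 1 = 5, slack = 3, bound satisfied, not MDS.

Singleton bound: d ≤ n − k + 1.
Here n = 23, k = 19, so n − k + 1 = 5.
Given d = 2, check d ≤ 5: YES.
Slack = (n − k + 1) − d = 3.
The code is NOT MDS (slack = 3 > 0).
Description: the claimed parameters are [23, 19, 2]_13; such a code would be non-MDS.


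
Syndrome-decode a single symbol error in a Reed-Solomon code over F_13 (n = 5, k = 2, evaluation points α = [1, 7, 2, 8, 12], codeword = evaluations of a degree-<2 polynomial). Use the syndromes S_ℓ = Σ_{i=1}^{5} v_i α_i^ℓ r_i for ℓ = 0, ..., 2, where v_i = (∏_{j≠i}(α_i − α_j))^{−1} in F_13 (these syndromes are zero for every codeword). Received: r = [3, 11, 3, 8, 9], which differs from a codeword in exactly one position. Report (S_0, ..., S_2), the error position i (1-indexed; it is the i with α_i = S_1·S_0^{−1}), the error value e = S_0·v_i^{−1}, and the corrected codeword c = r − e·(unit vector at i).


S = (10, 7, 1), error at position 3, error magnitude e = 3, c = [3, 11, 0, 8, 9].

Step 1: column multipliers v_i = (∏_{j≠i}(α_i − α_j))^{−1} mod 13.
  i = 1 (α = 1): (1−7)(1−2)(1−8)(1−12) = (−6)·(−1)·(−7)·(−11) = 462 ≡ 7, so v_1 = 7^{−1} = 2 (mod 13).
  i = 2 (α = 7): (7−1)(7−2)(7−8)(7−12) = 6·5·(−1)·(−5) = 150 ≡ 7, so v_2 = 7^{−1} = 2 (mod 13).
  i = 3 (α = 2): (2−1)(2−7)(2−8)(2−12) = 1·(−5)·(−6)·(−10) = −300 ≡ 12, so v_3 = 12^{−1} = 12 (mod 13).
  i = 4 (α = 8): (8−1)(8−7)(8−2)(8−12) = 7·1·6·(−4) = −168 ≡ 1, so v_4 = 1^{−1} = 1 (mod 13).
  i = 5 (α = 12): (12−1)(12−7)(12−2)(12−8) = 11·5·10·4 = 2200 ≡ 3, so v_5 = 3^{−1} = 9 (mod 13).
  v = [2, 2, 12, 1, 9].
Step 2: syndromes of r = [3, 11, 3, 8, 9] (all sums mod 13).
  S_0 = Σ v_i r_i = 2·3 + 2·11 + 12·3 + 1·8 + 9·9 = 153 ≡ 10.
  S_1 = Σ v_i α_i r_i = 2·1·3 + 2·7·11 + 12·2·3 + 1·8·8 + 9·12·9 = 1268 ≡ 7.
  α_i^2 mod 13 = [1, 10, 4, 12, 1].
  S_2 = Σ v_i α_i^2 r_i = 2·1·3 + 2·10·11 + 12·4·3 + 1·12·8 + 9·1·9 = 547 ≡ 1.
  S = (10, 7, 1) ≠ 0, so r is not a codeword (an error is present).
Step 3: locate the error. For a single error e at position i, S_ℓ = v_i·e·α_i^ℓ, so α_err = S_1/S_0.
  S_0^{−1} = 10^{−1} = 4 (mod 13), so α_err = 7·4 = 28 ≡ 2 = α_3. Error position i = 3.
  Consistency check: S_2/S_1 = 1·2 = 2 ≡ 2 = α_err ✓ (single-error assumption holds).
Step 4: error magnitude e = S_0/v_3 = S_0·∏_{j≠3}(α_3 − α_j) = 10·12 = 120 ≡ 3 (mod 13).
Step 5: correct position 3: c_3 = r_3 − e = 3 − 3 ≡ 0 (mod 13). Hence c = [3, 11, 0, 8, 9].
  Check: interpolating c through the α_i gives m(x) = 6 + 10·x (degree < 2) with m(α_i) = c_i for every i, so c is indeed a codeword.


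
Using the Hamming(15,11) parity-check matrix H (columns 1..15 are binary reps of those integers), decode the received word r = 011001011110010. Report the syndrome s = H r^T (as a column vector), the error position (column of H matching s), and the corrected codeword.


s = (1, 0, 0, 1)^T, error position = 9, corrected codeword c = 011001010110010

Compute s = H r^T mod 2 one row at a time:
  s_1 = 1 + 1 + 1 + 1 + 0 + 0 + 1 + 0 = 5 ≡ 1 (mod 2).
  s_2 = 0 + 0 + 1 + 0 + 0 + 0 + 1 + 0 = 2 ≡ 0 (mod 2).
  s_3 = 1 + 1 + 1 + 0 + 1 + 1 + 1 + 0 = 6 ≡ 0 (mod 2).
  s_4 = 0 + 1 + 0 + 0 + 1 + 1 + 0 + 0 = 3 ≡ 1 (mod 2).
s = (1, 0, 0, 1)^T — this equals column 9 of H (binary 1001), so error is at position 9.
Correct: flip bit 9 of r = 011001011110010 to get c = 011001010110010.


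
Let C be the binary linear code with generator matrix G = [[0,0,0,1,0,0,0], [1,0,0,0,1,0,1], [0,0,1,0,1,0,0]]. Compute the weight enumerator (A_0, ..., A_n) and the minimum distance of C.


Weight distribution: A_0 = 1, A_1 = 1, A_2 = 1, A_3 = 3, A_4 = 2. Minimum distance d = 1.

Enumerate all 2^3 = 8 messages m ∈ F_2^3.
For each, compute codeword c = mG in F_2^7, then tally its weight.
  m = 000 → c = 0000000, weight = 0.
  m = 100 → c = 0001000, weight = 1.
  m = 010 → c = 1000101, weight = 3.
  m = 110 → c = 1001101, weight = 4.
  m = 001 → c = 0010100, weight = 2.
  m = 101 → c = 0011100, weight = 3.
  m = 011 → c = 1010001, weight = 3.
  m = 111 → c = 1011001, weight = 4.
Tally weights:
  weight 0: 1 codewords.
  weight 1: 1 codewords.
  weight 2: 1 codewords.
  weight 3: 3 codewords.
  weight 4: 2 codewords.
Minimum distance d = smallest w > 0 with A_w > 0 = 1.
Sanity: Σ A_w = 8 = 2^3 = 8 ✓.


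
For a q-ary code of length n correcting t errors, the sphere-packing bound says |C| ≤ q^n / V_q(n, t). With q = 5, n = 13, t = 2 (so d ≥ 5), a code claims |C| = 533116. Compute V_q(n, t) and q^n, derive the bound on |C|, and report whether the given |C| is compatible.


V_q(n, t) = 1301, q^n = 1220703125, Hamming bound = 938280, |C| = 533116 ≤ bound (satisfied).

Step 1: Compute V_q(n, t) = Σ_{j=0}^2 C(n, j) (q−1)^j.
  j = 0: C(13,0)·(4)^0 = 1·1 = 1.
  j = 1: C(13,1)·(4)^1 = 13·4 = 52.
  j = 2: C(13,2)·(4)^2 = 78·16 = 1248.
  V_q(n, t) = 1 + 52 + 1248 = 1301.
Step 2: q^n = 5^13 = 1220703125.
Step 3: Hamming bound ⌊q^n / V_q(n,t)⌋ = ⌊1220703125/1301⌋ = 938280.
Step 4: Compare |C| = 533116 to 938280: satisfied.
The claimed |C| lies below the Hamming bound.


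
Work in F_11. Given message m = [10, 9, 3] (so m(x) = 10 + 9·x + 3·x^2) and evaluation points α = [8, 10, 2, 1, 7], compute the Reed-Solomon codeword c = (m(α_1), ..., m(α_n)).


c = [10, 4, 7, 0, 0]

Message polynomial: m(x) = 10 + 9·x + 3·x^2 (mod 11).
For each evaluation point α_i, compute m(α_i) mod 11:
  α_1 = 8: Horner steps 3 → 0 → 10, so m(8) = 10.
  α_2 = 10: Horner steps 3 → 6 → 4, so m(10) = 4.
  α_3 = 2: Horner steps 3 → 4 → 7, so m(2) = 7.
  α_4 = 1: Horner steps 3 → 1 → 0, so m(1) = 0.
  α_5 = 7: Horner steps 3 → 8 → 0, so m(7) = 0.
Codeword c = [10, 4, 7, 0, 0] ∈ F_11^5.


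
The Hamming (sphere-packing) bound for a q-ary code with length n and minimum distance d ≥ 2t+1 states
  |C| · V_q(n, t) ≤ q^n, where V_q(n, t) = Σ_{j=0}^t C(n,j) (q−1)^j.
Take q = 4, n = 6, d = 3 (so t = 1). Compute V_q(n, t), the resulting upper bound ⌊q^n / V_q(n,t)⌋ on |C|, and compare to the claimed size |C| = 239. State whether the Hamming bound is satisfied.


V_q(n, t) = 19, q^n = 4096, Hamming bound = 215, |C| = 239 > bound (violated).

Step 1: Compute V_q(n, t) = Σ_{j=0}^1 C(n, j) (q−1)^j.
  j = 0: C(6,0)·(3)^0 = 1·1 = 1.
  j = 1: C(6,1)·(3)^1 = 6·3 = 18.
  V_q(n, t) = 1 + 18 = 19.
Step 2: q^n = 4^6 = 4096.
Step 3: Hamming bound ⌊q^n / V_q(n,t)⌋ = ⌊4096/19⌋ = 215.
Step 4: Compare |C| = 239 to 215: violated.
The claimed |C| lies above the Hamming bound, so no 4-ary code of length 6 with d ≥ 3 can have 239 codewords.


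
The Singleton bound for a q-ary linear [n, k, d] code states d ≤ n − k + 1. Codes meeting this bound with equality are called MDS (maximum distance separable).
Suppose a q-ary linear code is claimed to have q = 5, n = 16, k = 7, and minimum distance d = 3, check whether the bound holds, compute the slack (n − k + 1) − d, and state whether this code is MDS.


Singleton RHS = n − k + 1 = 10, slack = 7, bound satisfied, not MDS.

Singleton bound: d ≤ n − k + 1.
Here n = 16, k = 7, so n − k + 1 = 10.
Given d = 3, check d ≤ 10: YES.
Slack = (n − k + 1) − d = 7.
The code is NOT MDS (slack = 7 > 0).
Description: the claimed parameters are [16, 7, 3]_5; such a code would be non-MDS.


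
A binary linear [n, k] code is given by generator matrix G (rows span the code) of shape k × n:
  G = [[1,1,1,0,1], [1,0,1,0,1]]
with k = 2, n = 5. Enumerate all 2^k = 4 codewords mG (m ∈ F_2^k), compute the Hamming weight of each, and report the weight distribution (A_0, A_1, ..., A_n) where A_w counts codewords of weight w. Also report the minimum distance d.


Weight distribution: A_0 = 1, A_1 = 1, A_3 = 1, A_4 = 1. Minimum distance d = 1.

Enumerate all 2^2 = 4 messages m ∈ F_2^2.
For each, compute codeword c = mG in F_2^5, then tally its weight.
  m = 00 → c = 00000, weight = 0.
  m = 10 → c = 11101, weight = 4.
  m = 01 → c = 10101, weight = 3.
  m = 11 → c = 01000, weight = 1.
Tally weights:
  weight 0: 1 codewords.
  weight 1: 1 codewords.
  weight 3: 1 codewords.
  weight 4: 1 codewords.
Minimum distance d = smallest w > 0 with A_w > 0 = 1.
Sanity: Σ A_w = 4 = 2^2 = 4 ✓.


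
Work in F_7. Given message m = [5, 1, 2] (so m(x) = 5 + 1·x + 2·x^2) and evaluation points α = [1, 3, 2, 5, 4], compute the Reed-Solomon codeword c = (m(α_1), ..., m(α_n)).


c = [1, 5, 1, 4, 6]

Message polynomial: m(x) = 5 + 1·x + 2·x^2 (mod 7).
For each evaluation point α_i, compute m(α_i) mod 7:
  α_1 = 1: Horner steps 2 → 3 → 1, so m(1) = 1.
  α_2 = 3: Horner steps 2 → 0 → 5, so m(3) = 5.
  α_3 = 2: Horner steps 2 → 5 → 1, so m(2) = 1.
  α_4 = 5: Horner steps 2 → 4 → 4, so m(5) = 4.
  α_5 = 4: Horner steps 2 → 2 → 6, so m(4) = 6.
Codeword c = [1, 5, 1, 4, 6] ∈ F_7^5.


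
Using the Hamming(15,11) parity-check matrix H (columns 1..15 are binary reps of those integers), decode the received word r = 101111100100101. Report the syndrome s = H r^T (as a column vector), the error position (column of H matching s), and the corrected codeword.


s = (1, 0, 1, 0)^T, error position = 10, corrected codeword c = 101111100000101

Compute s = H r^T mod 2 one row at a time:
  s_1 = 0 + 0 + 1 + 0 + 0 + 1 + 0 + 1 = 3 ≡ 1 (mod 2).
  s_2 = 1 + 1 + 1 + 1 + 0 + 1 + 0 + 1 = 6 ≡ 0 (mod 2).
  s_3 = 0 + 1 + 1 + 1 + 1 + 0 + 0 + 1 = 5 ≡ 1 (mod 2).
  s_4 = 1 + 1 + 1 + 1 + 0 + 0 + 1 + 1 = 6 ≡ 0 (mod 2).
s = (1, 0, 1, 0)^T — this equals column 10 of H (binary 1010), so error is at position 10.
Correct: flip bit 10 of r = 101111100100101 to get c = 101111100000101.


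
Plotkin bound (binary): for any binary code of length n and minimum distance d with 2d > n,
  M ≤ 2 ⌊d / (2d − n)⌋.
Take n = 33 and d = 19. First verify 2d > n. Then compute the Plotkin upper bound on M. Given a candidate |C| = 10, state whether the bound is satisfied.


Plotkin bound M ≤ 6; given |C| = 10 > bound (violated).

Check applicability: 2d = 38, n = 33.
2d − n = 5 > 0, so Plotkin applies.
Compute d/(2d−n) = 19/5 ≈ 3.8000.
⌊d/(2d−n)⌋ = 3.
Plotkin bound: M ≤ 2·3 = 6.
Given |C| = 10, check: VIOLATED.
This |C| is above the Plotkin bound, so no binary code with n = 33, d = 19 and 10 codewords exists.


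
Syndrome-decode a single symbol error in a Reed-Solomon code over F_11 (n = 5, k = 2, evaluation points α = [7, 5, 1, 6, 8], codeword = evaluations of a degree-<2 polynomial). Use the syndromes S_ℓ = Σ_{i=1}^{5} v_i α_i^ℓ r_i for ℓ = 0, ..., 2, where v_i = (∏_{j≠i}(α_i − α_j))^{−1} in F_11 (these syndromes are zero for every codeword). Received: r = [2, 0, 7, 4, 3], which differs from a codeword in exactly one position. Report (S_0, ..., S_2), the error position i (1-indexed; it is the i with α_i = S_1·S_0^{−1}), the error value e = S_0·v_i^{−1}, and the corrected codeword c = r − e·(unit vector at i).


S = (8, 4, 2), error at position 4, error magnitude e = 3, c = [2, 0, 7, 1, 3].

Step 1: column multipliers v_i = (∏_{j≠i}(α_i − α_j))^{−1} mod 11.
  i = 1 (α = 7): (7−5)(7−1)(7−6)(7−8) = 2·6·1·(−1) = −12 ≡ 10, so v_1 = 10^{−1} = 10 (mod 11).
  i = 2 (α = 5): (5−7)(5−1)(5−6)(5−8) = (−2)·4·(−1)·(−3) = −24 ≡ 9, so v_2 = 9^{−1} = 5 (mod 11).
  i = 3 (α = 1): (1−7)(1−5)(1−6)(1−8) = (−6)·(−4)·(−5)·(−7) = 840 ≡ 4, so v_3 = 4^{−1} = 3 (mod 11).
  i = 4 (α = 6): (6−7)(6−5)(6−1)(6−8) = (−1)·1·5·(−2) = 10 ≡ 10, so v_4 = 10^{−1} = 10 (mod 11).
  i = 5 (α = 8): (8−7)(8−5)(8−1)(8−6) = 1·3·7·2 = 42 ≡ 9, so v_5 = 9^{−1} = 5 (mod 11).
  v = [10, 5, 3, 10, 5].
Step 2: syndromes of r = [2, 0, 7, 4, 3] (all sums mod 11).
  S_0 = Σ v_i r_i = 10·2 + 5·0 + 3·7 + 10·4 + 5·3 = 96 ≡ 8.
  S_1 = Σ v_i α_i r_i = 10·7·2 + 5·5·0 + 3·1·7 + 10·6·4 + 5·8·3 = 521 ≡ 4.
  α_i^2 mod 11 = [5, 3, 1, 3, 9].
  S_2 = Σ v_i α_i^2 r_i = 10·5·2 + 5·3·0 + 3·1·7 + 10·3·4 + 5·9·3 = 376 ≡ 2.
  S = (8, 4, 2) ≠ 0, so r is not a codeword (an error is present).
Step 3: locate the error. For a single error e at position i, S_ℓ = v_i·e·α_i^ℓ, so α_err = S_1/S_0.
  S_0^{−1} = 8^{−1} = 7 (mod 11), so α_err = 4·7 = 28 ≡ 6 = α_4. Error position i = 4.
  Consistency check: S_2/S_1 = 2·3 = 6 ≡ 6 = α_err ✓ (single-error assumption holds).
Step 4: error magnitude e = S_0/v_4 = S_0·∏_{j≠4}(α_4 − α_j) = 8·10 = 80 ≡ 3 (mod 11).
Step 5: correct position 4: c_4 = r_4 − e = 4 − 3 ≡ 1 (mod 11). Hence c = [2, 0, 7, 1, 3].
  Check: interpolating c through the α_i gives m(x) = 6 + 1·x (degree < 2) with m(α_i) = c_i for every i, so c is indeed a codeword.


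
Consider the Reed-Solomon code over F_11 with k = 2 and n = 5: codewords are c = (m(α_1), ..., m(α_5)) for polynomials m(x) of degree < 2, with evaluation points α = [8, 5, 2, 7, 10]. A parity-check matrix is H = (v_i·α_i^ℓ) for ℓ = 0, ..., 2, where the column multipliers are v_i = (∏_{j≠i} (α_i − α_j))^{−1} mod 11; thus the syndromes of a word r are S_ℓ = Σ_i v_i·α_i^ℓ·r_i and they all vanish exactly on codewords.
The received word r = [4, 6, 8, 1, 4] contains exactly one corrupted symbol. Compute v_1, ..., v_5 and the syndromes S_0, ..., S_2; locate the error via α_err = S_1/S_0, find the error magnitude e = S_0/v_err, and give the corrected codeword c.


S = (3, 8, 3), error at position 5, error magnitude e = 5, c = [4, 6, 8, 1, 10].

Step 1: column multipliers v_i = (∏_{j≠i}(α_i − α_j))^{−1} mod 11.
  i = 1 (α = 8): (8−5)(8−2)(8−7)(8−10) = 3·6·1·(−2) = −36 ≡ 8, so v_1 = 8^{−1} = 7 (mod 11).
  i = 2 (α = 5): (5−8)(5−2)(5−7)(5−10) = (−3)·3·(−2)·(−5) = −90 ≡ 9, so v_2 = 9^{−1} = 5 (mod 11).
  i = 3 (α = 2): (2−8)(2−5)(2−7)(2−10) = (−6)·(−3)·(−5)·(−8) = 720 ≡ 5, so v_3 = 5^{−1} = 9 (mod 11).
  i = 4 (α = 7): (7−8)(7−5)(7−2)(7−10) = (−1)·2·5·(−3) = 30 ≡ 8, so v_4 = 8^{−1} = 7 (mod 11).
  i = 5 (α = 10): (10−8)(10−5)(10−2)(10−7) = 2·5·8·3 = 240 ≡ 9, so v_5 = 9^{−1} = 5 (mod 11).
  v = [7, 5, 9, 7, 5].
Step 2: syndromes of r = [4, 6, 8, 1, 4] (all sums mod 11).
  S_0 = Σ v_i r_i = 7·4 + 5·6 + 9·8 + 7·1 + 5·4 = 157 ≡ 3.
  S_1 = Σ v_i α_i r_i = 7·8·4 + 5·5·6 + 9·2·8 + 7·7·1 + 5·10·4 = 767 ≡ 8.
  α_i^2 mod 11 = [9, 3, 4, 5, 1].
  S_2 = Σ v_i α_i^2 r_i = 7·9·4 + 5·3·6 + 9·4·8 + 7·5·1 + 5·1·4 = 685 ≡ 3.
  S = (3, 8, 3) ≠ 0, so r is not a codeword (an error is present).
Step 3: locate the error. For a single error e at position i, S_ℓ = v_i·e·α_i^ℓ, so α_err = S_1/S_0.
  S_0^{−1} = 3^{−1} = 4 (mod 11), so α_err = 8·4 = 32 ≡ 10 = α_5. Error position i = 5.
  Consistency check: S_2/S_1 = 3·7 = 21 ≡ 10 = α_err ✓ (single-error assumption holds).
Step 4: error magnitude e = S_0/v_5 = S_0·∏_{j≠5}(α_5 − α_j) = 3·9 = 27 ≡ 5 (mod 11).
Step 5: correct position 5: c_5 = r_5 − e = 4 − 5 ≡ 10 (mod 11). Hence c = [4, 6, 8, 1, 10].
  Check: interpolating c through the α_i gives m(x) = 2 + 3·x (degree < 2) with m(α_i) = c_i for every i, so c is indeed a codeword.


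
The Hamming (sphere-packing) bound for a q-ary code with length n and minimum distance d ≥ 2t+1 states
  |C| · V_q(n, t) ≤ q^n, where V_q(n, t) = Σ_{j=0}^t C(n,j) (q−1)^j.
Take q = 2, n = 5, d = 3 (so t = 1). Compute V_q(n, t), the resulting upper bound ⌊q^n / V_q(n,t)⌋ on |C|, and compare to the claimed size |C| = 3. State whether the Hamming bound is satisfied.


V_q(n, t) = 6, q^n = 32, Hamming bound = 5, |C| = 3 ≤ bound (satisfied).

Step 1: Compute V_q(n, t) = Σ_{j=0}^1 C(n, j) (q−1)^j.
  j = 0: C(5,0)·(1)^0 = 1·1 = 1.
  j = 1: C(5,1)·(1)^1 = 5·1 = 5.
  V_q(n, t) = 1 + 5 = 6.
Step 2: q^n = 2^5 = 32.
Step 3: Hamming bound ⌊q^n / V_q(n,t)⌋ = ⌊32/6⌋ = 5.
Step 4: Compare |C| = 3 to 5: satisfied.
The claimed |C| lies below the Hamming bound.


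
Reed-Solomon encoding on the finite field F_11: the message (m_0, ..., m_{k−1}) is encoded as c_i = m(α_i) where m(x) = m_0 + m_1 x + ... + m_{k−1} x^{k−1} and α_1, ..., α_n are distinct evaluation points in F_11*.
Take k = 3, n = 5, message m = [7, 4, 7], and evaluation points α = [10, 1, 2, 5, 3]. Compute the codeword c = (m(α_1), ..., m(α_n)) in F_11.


c = [10, 7, 10, 4, 5]

Message polynomial: m(x) = 7 + 4·x + 7·x^2 (mod 11).
For each evaluation point α_i, compute m(α_i) mod 11:
  α_1 = 10: Horner steps 7 → 8 → 10, so m(10) = 10.
  α_2 = 1: Horner steps 7 → 0 → 7, so m(1) = 7.
  α_3 = 2: Horner steps 7 → 7 → 10, so m(2) = 10.
  α_4 = 5: Horner steps 7 → 6 → 4, so m(5) = 4.
  α_5 = 3: Horner steps 7 → 3 → 5, so m(3) = 5.
Codeword c = [10, 7, 10, 4, 5] ∈ F_11^5.


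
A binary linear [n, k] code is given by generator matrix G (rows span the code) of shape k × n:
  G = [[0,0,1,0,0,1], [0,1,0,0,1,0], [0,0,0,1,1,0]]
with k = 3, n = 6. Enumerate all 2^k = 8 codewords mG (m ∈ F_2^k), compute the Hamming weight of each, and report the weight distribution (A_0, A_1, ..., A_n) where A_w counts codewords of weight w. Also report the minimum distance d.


Weight distribution: A_0 = 1, A_2 = 4, A_4 = 3. Minimum distance d = 2.

Enumerate all 2^3 = 8 messages m ∈ F_2^3.
For each, compute codeword c = mG in F_2^6, then tally its weight.
  m = 000 → c = 000000, weight = 0.
  m = 100 → c = 001001, weight = 2.
  m = 010 → c = 010010, weight = 2.
  m = 110 → c = 011011, weight = 4.
  m = 001 → c = 000110, weight = 2.
  m = 101 → c = 001111, weight = 4.
  m = 011 → c = 010100, weight = 2.
  m = 111 → c = 011101, weight = 4.
Tally weights:
  weight 0: 1 codewords.
  weight 2: 4 codewords.
  weight 4: 3 codewords.
Minimum distance d = smallest w > 0 with A_w > 0 = 2.
Sanity: Σ A_w = 8 = 2^3 = 8 ✓.


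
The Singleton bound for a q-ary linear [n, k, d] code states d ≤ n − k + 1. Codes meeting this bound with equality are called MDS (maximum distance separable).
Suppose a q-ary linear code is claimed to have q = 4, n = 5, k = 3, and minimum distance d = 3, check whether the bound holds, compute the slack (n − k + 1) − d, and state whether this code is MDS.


Singleton RHS = n − k + 1 = 3, slack = 0, bound satisfied, MDS.

Singleton bound: d ≤ n − k + 1.
Here n = 5, k = 3, so n − k + 1 = 3.
Given d = 3, check d ≤ 3: YES.
Slack = (n − k + 1) − d = 0.
The code is MDS (slack = 0).
Description: the claimed parameters are [5, 3, 3]_4; such a code would be MDS (meets Singleton bound).


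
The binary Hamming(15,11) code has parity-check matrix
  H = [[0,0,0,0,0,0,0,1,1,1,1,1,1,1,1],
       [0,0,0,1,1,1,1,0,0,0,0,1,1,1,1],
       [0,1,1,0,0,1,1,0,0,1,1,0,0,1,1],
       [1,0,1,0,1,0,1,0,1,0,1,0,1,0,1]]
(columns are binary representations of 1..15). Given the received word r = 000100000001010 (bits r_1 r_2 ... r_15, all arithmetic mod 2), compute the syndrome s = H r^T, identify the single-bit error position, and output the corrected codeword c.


s = (0, 1, 1, 0)^T, error position = 6, corrected codeword c = 000101000001010

Compute s = H r^T mod 2 one row at a time:
  s_1 = 0 + 0 + 0 + 0 + 1 + 0 + 1 + 0 = 2 ≡ 0 (mod 2).
  s_2 = 1 + 0 + 0 + 0 + 1 + 0 + 1 + 0 = 3 ≡ 1 (mod 2).
  s_3 = 0 + 0 + 0 + 0 + 0 + 0 + 1 + 0 = 1 ≡ 1 (mod 2).
  s_4 = 0 + 0 + 0 + 0 + 0 + 0 + 0 + 0 = 0 ≡ 0 (mod 2).
s = (0, 1, 1, 0)^T — this equals column 6 of H (binary 0110), so error is at position 6.
Correct: flip bit 6 of r = 000100000001010 to get c = 000101000001010.


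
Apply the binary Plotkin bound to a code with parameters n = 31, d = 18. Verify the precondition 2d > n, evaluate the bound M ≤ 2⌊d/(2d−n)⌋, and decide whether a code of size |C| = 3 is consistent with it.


Plotkin bound M ≤ 6; given |C| = 3 ≤ bound (satisfied).

Check applicability: 2d = 36, n = 31.
2d − n = 5 > 0, so Plotkin applies.
Compute d/(2d−n) = 18/5 ≈ 3.6000.
⌊d/(2d−n)⌋ = 3.
Plotkin bound: M ≤ 2·3 = 6.
Given |C| = 3, check: satisfied.
This |C| is below the Plotkin bound.


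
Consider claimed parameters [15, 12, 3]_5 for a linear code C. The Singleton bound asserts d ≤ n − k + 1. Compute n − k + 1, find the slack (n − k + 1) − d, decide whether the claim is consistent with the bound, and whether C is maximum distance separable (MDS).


Singleton RHS = n − k + 1 = 4, slack = 1, bound satisfied, not MDS.

Singleton bound: d ≤ n − k + 1.
Here n = 15, k = 12, so n − k + 1 = 4.
Given d = 3, check d ≤ 4: YES.
Slack = (n − k + 1) − d = 1.
The code is NOT MDS (slack = 1 > 0).
Description: the claimed parameters are [15, 12, 3]_5; such a code would be non-MDS.


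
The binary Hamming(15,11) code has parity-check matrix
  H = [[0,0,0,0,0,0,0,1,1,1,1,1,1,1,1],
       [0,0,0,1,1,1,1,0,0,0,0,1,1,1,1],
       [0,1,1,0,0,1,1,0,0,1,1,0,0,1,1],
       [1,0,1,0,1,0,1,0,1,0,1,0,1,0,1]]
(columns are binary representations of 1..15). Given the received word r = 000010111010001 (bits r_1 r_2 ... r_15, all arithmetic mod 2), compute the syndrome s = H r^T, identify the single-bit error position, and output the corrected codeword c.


s = (0, 1, 1, 1)^T, error position = 7, corrected codeword c = 000010011010001

Compute s = H r^T mod 2 one row at a time:
  s_1 = 1 + 1 + 0 + 1 + 0 + 0 + 0 + 1 = 4 ≡ 0 (mod 2).
  s_2 = 0 + 1 + 0 + 1 + 0 + 0 + 0 + 1 = 3 ≡ 1 (mod 2).
  s_3 = 0 + 0 + 0 + 1 + 0 + 1 + 0 + 1 = 3 ≡ 1 (mod 2).
  s_4 = 0 + 0 + 1 + 1 + 1 + 1 + 0 + 1 = 5 ≡ 1 (mod 2).
s = (0, 1, 1, 1)^T — this equals column 7 of H (binary 0111), so error is at position 7.
Correct: flip bit 7 of r = 000010111010001 to get c = 000010011010001.


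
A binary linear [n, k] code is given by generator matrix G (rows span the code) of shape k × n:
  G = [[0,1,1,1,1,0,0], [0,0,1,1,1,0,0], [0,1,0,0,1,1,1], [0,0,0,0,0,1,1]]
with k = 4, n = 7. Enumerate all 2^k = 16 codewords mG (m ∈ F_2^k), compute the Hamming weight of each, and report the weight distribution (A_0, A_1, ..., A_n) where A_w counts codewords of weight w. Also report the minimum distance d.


Weight distribution: A_0 = 1, A_1 = 2, A_2 = 3, A_3 = 4, A_4 = 3, A_5 = 2, A_6 = 1. Minimum distance d = 1.

Enumerate all 2^4 = 16 messages m ∈ F_2^4.
For each, compute codeword c = mG in F_2^7, then tally its weight.
  m = 0000 → c = 0000000, weight = 0.
  m = 1000 → c = 0111100, weight = 4.
  m = 0100 → c = 0011100, weight = 3.
  m = 1100 → c = 0100000, weight = 1.
  m = 0010 → c = 0100111, weight = 4.
  m = 1010 → c = 0011011, weight = 4.
  m = 0110 → c = 0111011, weight = 5.
  m = 1110 → c = 0000111, weight = 3.
  m = 0001 → c = 0000011, weight = 2.
  m = 1001 → c = 0111111, weight = 6.
  m = 0101 → c = 0011111, weight = 5.
  m = 1101 → c = 0100011, weight = 3.
  m = 0011 → c = 0100100, weight = 2.
  m = 1011 → c = 0011000, weight = 2.
  m = 0111 → c = 0111000, weight = 3.
  m = 1111 → c = 0000100, weight = 1.
Tally weights:
  weight 0: 1 codewords.
  weight 1: 2 codewords.
  weight 2: 3 codewords.
  weight 3: 4 codewords.
  weight 4: 3 codewords.
  weight 5: 2 codewords.
  weight 6: 1 codewords.
Minimum distance d = smallest w > 0 with A_w > 0 = 1.
Sanity: Σ A_w = 16 = 2^4 = 16 ✓.


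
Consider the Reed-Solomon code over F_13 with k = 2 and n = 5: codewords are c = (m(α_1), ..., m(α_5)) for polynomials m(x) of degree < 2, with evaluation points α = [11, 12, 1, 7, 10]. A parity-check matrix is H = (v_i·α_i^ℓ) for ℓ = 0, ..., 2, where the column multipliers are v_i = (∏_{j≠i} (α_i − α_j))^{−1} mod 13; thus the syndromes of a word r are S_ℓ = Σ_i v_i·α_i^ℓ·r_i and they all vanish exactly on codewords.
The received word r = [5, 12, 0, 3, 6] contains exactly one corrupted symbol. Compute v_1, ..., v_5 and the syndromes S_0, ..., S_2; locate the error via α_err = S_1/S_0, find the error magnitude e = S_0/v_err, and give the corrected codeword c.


S = (4, 1, 10), error at position 5, error magnitude e = 8, c = [5, 12, 0, 3, 11].

Step 1: column multipliers v_i = (∏_{j≠i}(α_i − α_j))^{−1} mod 13.
  i = 1 (α = 11): (11−12)(11−1)(11−7)(11−10) = (−1)·10·4·1 = −40 ≡ 12, so v_1 = 12^{−1} = 12 (mod 13).
  i = 2 (α = 12): (12−11)(12−1)(12−7)(12−10) = 1·11·5·2 = 110 ≡ 6, so v_2 = 6^{−1} = 11 (mod 13).
  i = 3 (α = 1): (1−11)(1−12)(1−7)(1−10) = (−10)·(−11)·(−6)·(−9) = 5940 ≡ 12, so v_3 = 12^{−1} = 12 (mod 13).
  i = 4 (α = 7): (7−11)(7−12)(7−1)(7−10) = (−4)·(−5)·6·(−3) = −360 ≡ 4, so v_4 = 4^{−1} = 10 (mod 13).
  i = 5 (α = 10): (10−11)(10−12)(10−1)(10−7) = (−1)·(−2)·9·3 = 54 ≡ 2, so v_5 = 2^{−1} = 7 (mod 13).
  v = [12, 11, 12, 10, 7].
Step 2: syndromes of r = [5, 12, 0, 3, 6] (all sums mod 13).
  S_0 = Σ v_i r_i = 12·5 + 11·12 + 12·0 + 10·3 + 7·6 = 264 ≡ 4.
  S_1 = Σ v_i α_i r_i = 12·11·5 + 11·12·12 + 12·1·0 + 10·7·3 + 7·10·6 = 2874 ≡ 1.
  α_i^2 mod 13 = [4, 1, 1, 10, 9].
  S_2 = Σ v_i α_i^2 r_i = 12·4·5 + 11·1·12 + 12·1·0 + 10·10·3 + 7·9·6 = 1050 ≡ 10.
  S = (4, 1, 10) ≠ 0, so r is not a codeword (an error is present).
Step 3: locate the error. For a single error e at position i, S_ℓ = v_i·e·α_i^ℓ, so α_err = S_1/S_0.
  S_0^{−1} = 4^{−1} = 10 (mod 13), so α_err = 1·10 = 10 ≡ 10 = α_5. Error position i = 5.
  Consistency check: S_2/S_1 = 10·1 = 10 ≡ 10 = α_err ✓ (single-error assumption holds).
Step 4: error magnitude e = S_0/v_5 = S_0·∏_{j≠5}(α_5 − α_j) = 4·2 = 8 ≡ 8 (mod 13).
Step 5: correct position 5: c_5 = r_5 − e = 6 − 8 ≡ 11 (mod 13). Hence c = [5, 12, 0, 3, 11].
  Check: interpolating c through the α_i gives m(x) = 6 + 7·x (degree < 2) with m(α_i) = c_i for every i, so c is indeed a codeword.
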